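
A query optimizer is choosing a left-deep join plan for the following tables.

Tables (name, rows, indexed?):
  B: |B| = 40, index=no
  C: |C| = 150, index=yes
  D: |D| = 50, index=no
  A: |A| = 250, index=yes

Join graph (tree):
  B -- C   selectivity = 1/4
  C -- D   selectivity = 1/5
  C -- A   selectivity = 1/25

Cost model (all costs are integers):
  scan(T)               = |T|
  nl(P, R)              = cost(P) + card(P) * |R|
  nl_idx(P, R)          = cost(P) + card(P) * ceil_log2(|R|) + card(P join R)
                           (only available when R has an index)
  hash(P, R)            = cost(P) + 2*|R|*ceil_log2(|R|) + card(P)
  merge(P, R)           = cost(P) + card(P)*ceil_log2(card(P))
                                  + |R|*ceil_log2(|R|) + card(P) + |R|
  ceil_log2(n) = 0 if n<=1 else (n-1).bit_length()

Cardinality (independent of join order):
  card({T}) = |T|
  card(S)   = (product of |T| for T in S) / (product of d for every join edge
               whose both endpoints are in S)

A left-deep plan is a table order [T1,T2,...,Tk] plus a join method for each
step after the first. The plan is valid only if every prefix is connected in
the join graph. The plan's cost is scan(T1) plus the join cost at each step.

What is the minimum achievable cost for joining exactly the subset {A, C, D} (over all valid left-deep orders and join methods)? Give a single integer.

4950

Selinger DP over subsets of {A,C,D}:
  {C}: scan cost=150, card=150
  {D}: scan cost=50, card=50
  {A}: scan cost=250, card=250
  {CD}: card=1500; try (D,hash)→900, (C,merge)→1750, (D,merge)→1850, (C,nl_idx)→1950, (C,hash)→2500, (C,nl)→7550 …(+1); best=900 via (D,hash)
  {AC}: card=1500; try (A,nl_idx)→2850, (C,hash)→2900, (C,nl_idx)→3750, (A,merge)→3750, (C,merge)→3850, (A,hash)→4300 …(+2); best=2850 via (A,nl_idx)
  {ACD}: card=15000; try (D,hash)→4950, (A,hash)→6400, (A,merge)→21150, (D,merge)→21200, (A,nl_idx)→27900, (D,nl)→77850 …(+1); best=4950 via (D,hash)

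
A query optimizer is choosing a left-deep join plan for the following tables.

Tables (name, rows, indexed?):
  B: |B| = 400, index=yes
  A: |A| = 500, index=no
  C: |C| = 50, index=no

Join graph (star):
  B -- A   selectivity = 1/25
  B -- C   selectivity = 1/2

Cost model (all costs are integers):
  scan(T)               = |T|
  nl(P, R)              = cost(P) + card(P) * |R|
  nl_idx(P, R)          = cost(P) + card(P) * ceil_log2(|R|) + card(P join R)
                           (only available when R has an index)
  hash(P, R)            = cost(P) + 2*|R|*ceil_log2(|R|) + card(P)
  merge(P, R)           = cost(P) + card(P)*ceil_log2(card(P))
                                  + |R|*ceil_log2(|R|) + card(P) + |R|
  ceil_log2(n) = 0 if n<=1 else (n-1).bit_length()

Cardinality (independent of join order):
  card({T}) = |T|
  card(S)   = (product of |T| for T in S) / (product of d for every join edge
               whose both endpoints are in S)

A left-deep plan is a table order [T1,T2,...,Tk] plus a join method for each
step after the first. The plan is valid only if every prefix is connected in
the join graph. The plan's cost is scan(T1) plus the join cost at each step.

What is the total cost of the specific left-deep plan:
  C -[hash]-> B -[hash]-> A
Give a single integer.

26300

step 1: scan C: cost=50, card=50
step 2: join B via hash
    card(P join B) = 50*400/(2) = 10000
    cost = 50 + 2*400*9 + 50 = 7300
step 3: join A via hash
    card(P join A) = 10000*500/(25) = 200000
    cost = 7300 + 2*500*9 + 10000 = 26300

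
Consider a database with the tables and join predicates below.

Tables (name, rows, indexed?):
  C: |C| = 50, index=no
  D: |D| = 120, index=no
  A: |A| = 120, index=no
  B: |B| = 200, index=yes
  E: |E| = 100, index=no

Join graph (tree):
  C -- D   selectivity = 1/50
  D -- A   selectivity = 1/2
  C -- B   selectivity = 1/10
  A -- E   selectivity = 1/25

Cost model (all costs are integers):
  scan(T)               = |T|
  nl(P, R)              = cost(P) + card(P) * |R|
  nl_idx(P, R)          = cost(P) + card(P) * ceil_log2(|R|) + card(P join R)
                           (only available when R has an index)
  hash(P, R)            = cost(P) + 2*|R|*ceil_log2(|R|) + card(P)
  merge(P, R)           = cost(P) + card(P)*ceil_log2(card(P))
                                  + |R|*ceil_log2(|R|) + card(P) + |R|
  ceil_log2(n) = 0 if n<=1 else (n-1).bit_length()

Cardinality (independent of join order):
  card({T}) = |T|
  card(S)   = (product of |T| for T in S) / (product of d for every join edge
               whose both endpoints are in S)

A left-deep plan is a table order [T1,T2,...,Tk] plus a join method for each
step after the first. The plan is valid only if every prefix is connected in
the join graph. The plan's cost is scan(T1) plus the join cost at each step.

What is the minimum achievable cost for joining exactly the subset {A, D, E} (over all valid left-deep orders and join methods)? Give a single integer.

Selinger DP over subsets of {A,D,E}:
  {D}: scan cost=120, card=120
  {A}: scan cost=120, card=120
  {E}: scan cost=100, card=100
  {AD}: card=7200; try (D,hash)→1920, (A,hash)→1920, (D,merge)→2040, (A,merge)→2040, (D,nl)→14520, (A,nl)→14520; best=1920 via (D,hash)
  {AE}: card=480; try (E,hash)→1640, (A,merge)→1860, (E,merge)→1880, (A,hash)→1880, (A,nl)→12100, (E,nl)→12120; best=1640 via (E,hash)
  {ADE}: card=28800; try (D,hash)→3800, (D,merge)→7400, (E,hash)→10520, (D,nl)→59240, (E,merge)→103520, (E,nl)→721920; best=3800 via (D,hash)

3800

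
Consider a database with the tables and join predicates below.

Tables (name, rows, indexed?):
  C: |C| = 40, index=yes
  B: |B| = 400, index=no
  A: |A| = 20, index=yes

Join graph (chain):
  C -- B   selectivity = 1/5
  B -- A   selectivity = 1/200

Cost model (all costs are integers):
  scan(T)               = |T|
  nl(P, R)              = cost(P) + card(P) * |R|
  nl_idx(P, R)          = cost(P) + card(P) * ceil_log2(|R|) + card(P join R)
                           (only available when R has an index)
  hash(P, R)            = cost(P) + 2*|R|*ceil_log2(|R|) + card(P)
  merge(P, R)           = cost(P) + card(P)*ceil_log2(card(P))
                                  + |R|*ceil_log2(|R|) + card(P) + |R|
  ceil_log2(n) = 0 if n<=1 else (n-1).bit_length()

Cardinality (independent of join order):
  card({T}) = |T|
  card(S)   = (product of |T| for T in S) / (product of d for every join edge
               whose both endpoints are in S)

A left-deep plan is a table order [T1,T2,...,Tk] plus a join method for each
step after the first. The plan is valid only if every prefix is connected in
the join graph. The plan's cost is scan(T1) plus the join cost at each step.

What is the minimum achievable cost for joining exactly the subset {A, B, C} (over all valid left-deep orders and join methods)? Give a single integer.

Selinger DP over subsets of {A,B,C}:
  {C}: scan cost=40, card=40
  {B}: scan cost=400, card=400
  {A}: scan cost=20, card=20
  {BC}: card=3200; try (C,hash)→1280, (B,merge)→4320, (C,merge)→4680, (C,nl_idx)→6000, (B,hash)→7280, (B,nl)→16040 …(+1); best=1280 via (C,hash)
  {AB}: card=40; try (A,hash)→1000, (A,nl_idx)→2440, (B,merge)→4140, (A,merge)→4520, (B,hash)→7240, (B,nl)→8020 …(+1); best=1000 via (A,hash)
  {ABC}: card=320; try (C,hash)→1520, (C,merge)→1560, (C,nl_idx)→1560, (C,nl)→2600, (A,hash)→4680, (A,nl_idx)→17600 …(+2); best=1520 via (C,hash)

1520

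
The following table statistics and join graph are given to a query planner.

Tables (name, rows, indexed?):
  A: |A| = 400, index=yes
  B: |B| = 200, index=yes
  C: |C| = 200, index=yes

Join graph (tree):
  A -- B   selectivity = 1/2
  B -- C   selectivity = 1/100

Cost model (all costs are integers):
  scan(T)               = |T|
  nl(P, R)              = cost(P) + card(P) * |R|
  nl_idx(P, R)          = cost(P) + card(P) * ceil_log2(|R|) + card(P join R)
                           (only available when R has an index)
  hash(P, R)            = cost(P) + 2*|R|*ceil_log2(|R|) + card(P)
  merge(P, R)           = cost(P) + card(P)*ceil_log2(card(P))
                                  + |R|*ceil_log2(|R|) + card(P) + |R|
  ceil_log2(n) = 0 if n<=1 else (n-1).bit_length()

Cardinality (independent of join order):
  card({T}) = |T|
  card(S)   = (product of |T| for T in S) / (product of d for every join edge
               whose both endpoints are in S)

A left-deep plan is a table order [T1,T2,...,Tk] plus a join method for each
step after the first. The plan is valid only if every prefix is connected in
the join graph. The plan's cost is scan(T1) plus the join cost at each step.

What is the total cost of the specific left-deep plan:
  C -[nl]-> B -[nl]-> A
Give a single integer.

step 1: scan C: cost=200, card=200
step 2: join B via nl
    card(P join B) = 200*200/(100) = 400
    cost = 200 + 200*200 = 40200
step 3: join A via nl
    card(P join A) = 400*400/(2) = 80000
    cost = 40200 + 400*400 = 200200

200200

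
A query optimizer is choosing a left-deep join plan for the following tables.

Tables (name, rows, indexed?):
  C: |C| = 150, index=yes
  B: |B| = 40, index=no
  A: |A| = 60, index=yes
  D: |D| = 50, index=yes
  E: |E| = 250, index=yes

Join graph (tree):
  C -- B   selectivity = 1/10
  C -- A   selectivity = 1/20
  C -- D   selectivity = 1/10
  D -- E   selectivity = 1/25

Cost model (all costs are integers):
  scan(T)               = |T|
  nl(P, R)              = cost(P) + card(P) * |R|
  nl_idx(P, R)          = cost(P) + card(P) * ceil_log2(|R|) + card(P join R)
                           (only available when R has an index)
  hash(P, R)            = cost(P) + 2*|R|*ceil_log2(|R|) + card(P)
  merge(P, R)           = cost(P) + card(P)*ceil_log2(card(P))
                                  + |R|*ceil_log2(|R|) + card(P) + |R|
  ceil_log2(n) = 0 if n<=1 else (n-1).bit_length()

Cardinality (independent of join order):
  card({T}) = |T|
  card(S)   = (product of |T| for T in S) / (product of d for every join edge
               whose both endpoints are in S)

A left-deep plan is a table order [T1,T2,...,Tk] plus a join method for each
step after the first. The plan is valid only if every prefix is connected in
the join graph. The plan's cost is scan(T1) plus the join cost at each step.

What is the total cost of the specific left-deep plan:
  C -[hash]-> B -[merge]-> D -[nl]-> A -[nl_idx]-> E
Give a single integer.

349730

step 1: scan C: cost=150, card=150
step 2: join B via hash
    card(P join B) = 150*40/(10) = 600
    cost = 150 + 2*40*6 + 150 = 780
step 3: join D via merge
    card(P join D) = 600*50/(10) = 3000
    cost = 780 + 600*10 + 50*6 + 600 + 50 = 7730
step 4: join A via nl
    card(P join A) = 3000*60/(20) = 9000
    cost = 7730 + 3000*60 = 187730
step 5: join E via nl_idx
    card(P join E) = 9000*250/(25) = 90000
    cost = 187730 + 9000*8 + 90000 = 349730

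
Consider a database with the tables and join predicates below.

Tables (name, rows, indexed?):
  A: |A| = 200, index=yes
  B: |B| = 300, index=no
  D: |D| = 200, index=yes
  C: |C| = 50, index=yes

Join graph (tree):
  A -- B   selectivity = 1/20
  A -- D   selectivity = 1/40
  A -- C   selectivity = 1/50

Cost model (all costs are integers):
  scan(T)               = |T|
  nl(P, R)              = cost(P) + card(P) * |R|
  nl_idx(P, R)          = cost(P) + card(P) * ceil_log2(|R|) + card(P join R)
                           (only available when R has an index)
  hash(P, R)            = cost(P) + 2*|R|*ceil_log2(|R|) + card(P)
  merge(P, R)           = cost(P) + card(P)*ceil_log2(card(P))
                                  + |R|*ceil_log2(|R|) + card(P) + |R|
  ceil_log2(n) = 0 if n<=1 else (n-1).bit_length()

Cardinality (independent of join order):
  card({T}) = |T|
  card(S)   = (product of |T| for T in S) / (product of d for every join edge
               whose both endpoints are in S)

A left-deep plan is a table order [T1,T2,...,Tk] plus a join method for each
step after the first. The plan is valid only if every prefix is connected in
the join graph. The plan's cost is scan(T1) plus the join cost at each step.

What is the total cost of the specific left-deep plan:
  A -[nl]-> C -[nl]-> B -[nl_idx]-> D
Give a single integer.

step 1: scan A: cost=200, card=200
step 2: join C via nl
    card(P join C) = 200*50/(50) = 200
    cost = 200 + 200*50 = 10200
step 3: join B via nl
    card(P join B) = 200*300/(20) = 3000
    cost = 10200 + 200*300 = 70200
step 4: join D via nl_idx
    card(P join D) = 3000*200/(40) = 15000
    cost = 70200 + 3000*8 + 15000 = 109200

109200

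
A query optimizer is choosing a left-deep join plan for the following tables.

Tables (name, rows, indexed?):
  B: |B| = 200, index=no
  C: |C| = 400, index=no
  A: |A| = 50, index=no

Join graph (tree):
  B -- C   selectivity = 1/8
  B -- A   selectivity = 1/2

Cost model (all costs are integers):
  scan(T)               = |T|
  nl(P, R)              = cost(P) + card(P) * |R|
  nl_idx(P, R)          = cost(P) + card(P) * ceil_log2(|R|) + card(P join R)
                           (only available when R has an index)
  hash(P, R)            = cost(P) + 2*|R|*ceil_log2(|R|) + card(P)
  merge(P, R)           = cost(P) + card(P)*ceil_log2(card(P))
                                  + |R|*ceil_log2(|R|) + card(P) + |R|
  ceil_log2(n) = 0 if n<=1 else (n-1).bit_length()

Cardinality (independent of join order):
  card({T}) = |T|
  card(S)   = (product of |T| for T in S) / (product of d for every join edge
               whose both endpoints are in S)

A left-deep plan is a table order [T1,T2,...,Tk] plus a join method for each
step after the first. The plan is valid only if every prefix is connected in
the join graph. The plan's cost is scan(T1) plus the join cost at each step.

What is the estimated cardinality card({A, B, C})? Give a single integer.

250000

Tables in S: A(50), B(200), C(400)
Edges inside S: B-C(d=8), B-A(d=2)
numerator = 50 * 200 * 400 = 4000000
denominator = 8 * 2 = 16
card(S) = 4000000 / 16 = 250000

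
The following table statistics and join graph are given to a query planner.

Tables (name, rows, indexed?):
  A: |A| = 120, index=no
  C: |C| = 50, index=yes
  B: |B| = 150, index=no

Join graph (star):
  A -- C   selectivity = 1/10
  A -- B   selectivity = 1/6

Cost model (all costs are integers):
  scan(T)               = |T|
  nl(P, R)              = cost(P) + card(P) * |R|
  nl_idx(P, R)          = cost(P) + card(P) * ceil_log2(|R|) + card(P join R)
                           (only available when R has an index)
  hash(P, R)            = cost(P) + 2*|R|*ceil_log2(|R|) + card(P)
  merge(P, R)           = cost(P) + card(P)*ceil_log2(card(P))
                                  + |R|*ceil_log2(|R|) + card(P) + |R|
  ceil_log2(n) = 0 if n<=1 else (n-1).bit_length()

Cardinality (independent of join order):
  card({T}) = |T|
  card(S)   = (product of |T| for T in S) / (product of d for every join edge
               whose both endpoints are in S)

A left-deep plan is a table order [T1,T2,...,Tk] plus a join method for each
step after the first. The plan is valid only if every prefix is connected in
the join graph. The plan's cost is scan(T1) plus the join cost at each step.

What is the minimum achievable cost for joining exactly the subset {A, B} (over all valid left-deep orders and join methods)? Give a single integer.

Selinger DP over subsets of {A,B}:
  {A}: scan cost=120, card=120
  {B}: scan cost=150, card=150
  {AB}: card=3000; try (A,hash)→1980, (B,merge)→2430, (A,merge)→2460, (B,hash)→2640, (B,nl)→18120, (A,nl)→18150; best=1980 via (A,hash)

1980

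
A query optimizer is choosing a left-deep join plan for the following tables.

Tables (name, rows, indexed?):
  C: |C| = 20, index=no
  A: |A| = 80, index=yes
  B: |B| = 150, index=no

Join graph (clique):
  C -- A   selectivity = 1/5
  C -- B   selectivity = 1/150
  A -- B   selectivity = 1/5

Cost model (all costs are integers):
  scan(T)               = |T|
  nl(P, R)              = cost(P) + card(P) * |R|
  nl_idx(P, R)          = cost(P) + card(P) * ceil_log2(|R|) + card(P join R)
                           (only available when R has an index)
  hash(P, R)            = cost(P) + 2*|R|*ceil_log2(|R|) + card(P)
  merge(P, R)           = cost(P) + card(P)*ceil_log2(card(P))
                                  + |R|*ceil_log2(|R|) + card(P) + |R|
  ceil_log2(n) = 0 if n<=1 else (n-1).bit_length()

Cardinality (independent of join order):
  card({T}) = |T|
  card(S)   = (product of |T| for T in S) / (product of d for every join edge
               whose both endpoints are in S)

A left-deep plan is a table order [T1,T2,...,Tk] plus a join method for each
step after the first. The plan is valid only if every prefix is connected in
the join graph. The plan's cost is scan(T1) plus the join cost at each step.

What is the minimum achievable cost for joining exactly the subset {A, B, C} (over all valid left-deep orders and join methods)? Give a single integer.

704

Selinger DP over subsets of {A,B,C}:
  {C}: scan cost=20, card=20
  {A}: scan cost=80, card=80
  {B}: scan cost=150, card=150
  {AC}: card=320; try (C,hash)→360, (A,nl_idx)→480, (A,merge)→780, (C,merge)→840, (A,hash)→1160, (A,nl)→1620 …(+1); best=360 via (C,hash)
  {BC}: card=20; try (C,hash)→500, (B,merge)→1490, (C,merge)→1620, (B,hash)→2440, (B,nl)→3020, (C,nl)→3150; best=500 via (C,hash)
  {AB}: card=2400; try (A,hash)→1420, (B,merge)→2070, (A,merge)→2140, (B,hash)→2560, (A,nl_idx)→3600, (B,nl)→12080 …(+1); best=1420 via (A,hash)
  {ABC}: card=64; try (A,nl_idx)→704, (A,merge)→1260, (A,hash)→1640, (A,nl)→2100, (B,hash)→3080, (C,hash)→4020 …(+4); best=704 via (A,nl_idx)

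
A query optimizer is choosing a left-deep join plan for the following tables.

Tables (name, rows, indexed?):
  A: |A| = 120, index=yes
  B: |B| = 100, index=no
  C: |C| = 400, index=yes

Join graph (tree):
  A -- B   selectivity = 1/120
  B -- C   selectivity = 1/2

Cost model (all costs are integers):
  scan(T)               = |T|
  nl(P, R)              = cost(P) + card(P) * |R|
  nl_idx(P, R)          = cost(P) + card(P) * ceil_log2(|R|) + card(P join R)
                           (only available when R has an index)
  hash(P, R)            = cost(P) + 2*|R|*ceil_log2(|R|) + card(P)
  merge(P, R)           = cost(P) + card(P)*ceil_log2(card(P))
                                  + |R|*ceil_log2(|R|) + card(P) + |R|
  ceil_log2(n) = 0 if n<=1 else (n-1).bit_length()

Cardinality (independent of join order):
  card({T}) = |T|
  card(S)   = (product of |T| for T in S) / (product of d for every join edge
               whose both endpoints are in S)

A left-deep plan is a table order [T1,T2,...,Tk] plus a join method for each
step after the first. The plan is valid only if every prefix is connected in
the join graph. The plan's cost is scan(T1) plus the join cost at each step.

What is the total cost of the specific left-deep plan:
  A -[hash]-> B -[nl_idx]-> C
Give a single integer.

step 1: scan A: cost=120, card=120
step 2: join B via hash
    card(P join B) = 120*100/(120) = 100
    cost = 120 + 2*100*7 + 120 = 1640
step 3: join C via nl_idx
    card(P join C) = 100*400/(2) = 20000
    cost = 1640 + 100*9 + 20000 = 22540

22540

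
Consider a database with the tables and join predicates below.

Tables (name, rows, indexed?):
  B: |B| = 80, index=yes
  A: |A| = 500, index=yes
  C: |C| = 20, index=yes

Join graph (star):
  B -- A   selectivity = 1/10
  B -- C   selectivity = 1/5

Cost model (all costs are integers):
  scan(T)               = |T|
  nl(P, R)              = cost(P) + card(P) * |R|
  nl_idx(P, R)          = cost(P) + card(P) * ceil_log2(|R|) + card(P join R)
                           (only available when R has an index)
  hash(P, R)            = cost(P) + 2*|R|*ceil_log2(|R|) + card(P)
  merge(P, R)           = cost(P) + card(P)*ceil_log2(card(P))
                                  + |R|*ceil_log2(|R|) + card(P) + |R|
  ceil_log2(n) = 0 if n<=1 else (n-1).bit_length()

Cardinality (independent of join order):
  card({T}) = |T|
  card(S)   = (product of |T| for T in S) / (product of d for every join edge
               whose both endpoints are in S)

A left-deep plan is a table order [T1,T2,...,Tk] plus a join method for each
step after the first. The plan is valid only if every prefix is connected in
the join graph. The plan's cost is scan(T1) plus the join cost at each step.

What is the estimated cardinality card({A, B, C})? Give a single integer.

Tables in S: A(500), B(80), C(20)
Edges inside S: B-A(d=10), B-C(d=5)
numerator = 500 * 80 * 20 = 800000
denominator = 10 * 5 = 50
card(S) = 800000 / 50 = 16000

16000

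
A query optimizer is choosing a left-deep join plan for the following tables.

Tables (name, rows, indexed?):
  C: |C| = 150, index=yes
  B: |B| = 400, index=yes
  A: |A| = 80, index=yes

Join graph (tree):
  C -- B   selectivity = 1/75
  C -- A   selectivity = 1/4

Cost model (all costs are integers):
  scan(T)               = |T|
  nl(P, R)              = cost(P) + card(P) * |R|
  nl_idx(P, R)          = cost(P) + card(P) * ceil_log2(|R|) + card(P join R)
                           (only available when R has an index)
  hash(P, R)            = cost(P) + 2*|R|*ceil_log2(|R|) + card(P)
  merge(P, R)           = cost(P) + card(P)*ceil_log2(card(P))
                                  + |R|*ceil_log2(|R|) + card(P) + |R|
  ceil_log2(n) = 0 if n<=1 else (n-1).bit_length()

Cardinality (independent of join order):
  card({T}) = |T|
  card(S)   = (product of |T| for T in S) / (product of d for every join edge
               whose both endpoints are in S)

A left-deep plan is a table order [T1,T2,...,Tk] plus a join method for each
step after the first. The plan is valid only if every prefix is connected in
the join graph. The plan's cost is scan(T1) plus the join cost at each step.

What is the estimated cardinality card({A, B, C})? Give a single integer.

16000

Tables in S: A(80), B(400), C(150)
Edges inside S: C-B(d=75), C-A(d=4)
numerator = 80 * 400 * 150 = 4800000
denominator = 75 * 4 = 300
card(S) = 4800000 / 300 = 16000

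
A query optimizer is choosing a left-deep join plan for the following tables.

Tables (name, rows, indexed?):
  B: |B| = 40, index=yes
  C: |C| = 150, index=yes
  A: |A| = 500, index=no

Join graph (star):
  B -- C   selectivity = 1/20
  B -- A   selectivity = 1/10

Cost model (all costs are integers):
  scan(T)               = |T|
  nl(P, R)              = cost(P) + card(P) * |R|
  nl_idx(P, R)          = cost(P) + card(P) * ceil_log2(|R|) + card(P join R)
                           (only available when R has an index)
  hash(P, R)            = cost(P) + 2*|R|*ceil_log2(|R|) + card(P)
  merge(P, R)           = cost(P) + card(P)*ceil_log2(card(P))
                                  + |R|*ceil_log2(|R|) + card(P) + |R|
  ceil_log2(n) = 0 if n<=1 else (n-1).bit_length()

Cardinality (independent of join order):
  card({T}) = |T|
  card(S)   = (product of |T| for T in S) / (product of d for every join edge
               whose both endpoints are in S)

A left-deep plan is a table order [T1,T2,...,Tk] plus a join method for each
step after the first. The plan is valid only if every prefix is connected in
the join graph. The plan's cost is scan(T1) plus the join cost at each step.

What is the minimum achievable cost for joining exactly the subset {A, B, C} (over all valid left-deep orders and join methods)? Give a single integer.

5880

Selinger DP over subsets of {A,B,C}:
  {B}: scan cost=40, card=40
  {C}: scan cost=150, card=150
  {A}: scan cost=500, card=500
  {BC}: card=300; try (C,nl_idx)→660, (B,hash)→780, (B,nl_idx)→1350, (C,merge)→1670, (B,merge)→1780, (C,hash)→2480 …(+2); best=660 via (C,nl_idx)
  {AB}: card=2000; try (B,hash)→1480, (A,merge)→5320, (B,nl_idx)→5500, (B,merge)→5780, (A,hash)→9080, (A,nl)→20040 …(+1); best=1480 via (B,hash)
  {ABC}: card=15000; try (C,hash)→5880, (A,merge)→8660, (A,hash)→9960, (C,merge)→26830, (C,nl_idx)→32480, (A,nl)→150660 …(+1); best=5880 via (C,hash)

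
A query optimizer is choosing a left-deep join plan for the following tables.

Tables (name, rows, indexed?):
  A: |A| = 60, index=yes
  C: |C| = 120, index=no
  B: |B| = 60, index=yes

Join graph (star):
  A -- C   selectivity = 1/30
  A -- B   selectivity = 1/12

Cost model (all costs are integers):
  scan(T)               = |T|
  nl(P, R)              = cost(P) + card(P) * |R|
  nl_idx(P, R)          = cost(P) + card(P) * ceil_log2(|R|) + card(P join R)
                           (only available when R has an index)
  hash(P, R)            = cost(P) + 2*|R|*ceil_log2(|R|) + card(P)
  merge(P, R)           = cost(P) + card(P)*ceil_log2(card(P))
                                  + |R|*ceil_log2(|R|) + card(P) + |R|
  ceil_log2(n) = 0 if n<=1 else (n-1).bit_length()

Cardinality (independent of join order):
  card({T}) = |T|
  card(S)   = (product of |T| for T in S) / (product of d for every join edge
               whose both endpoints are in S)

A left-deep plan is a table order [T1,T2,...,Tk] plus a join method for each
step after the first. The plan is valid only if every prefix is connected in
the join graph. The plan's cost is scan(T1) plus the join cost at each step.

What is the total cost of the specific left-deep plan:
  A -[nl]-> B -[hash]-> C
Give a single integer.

step 1: scan A: cost=60, card=60
step 2: join B via nl
    card(P join B) = 60*60/(12) = 300
    cost = 60 + 60*60 = 3660
step 3: join C via hash
    card(P join C) = 300*120/(30) = 1200
    cost = 3660 + 2*120*7 + 300 = 5640

5640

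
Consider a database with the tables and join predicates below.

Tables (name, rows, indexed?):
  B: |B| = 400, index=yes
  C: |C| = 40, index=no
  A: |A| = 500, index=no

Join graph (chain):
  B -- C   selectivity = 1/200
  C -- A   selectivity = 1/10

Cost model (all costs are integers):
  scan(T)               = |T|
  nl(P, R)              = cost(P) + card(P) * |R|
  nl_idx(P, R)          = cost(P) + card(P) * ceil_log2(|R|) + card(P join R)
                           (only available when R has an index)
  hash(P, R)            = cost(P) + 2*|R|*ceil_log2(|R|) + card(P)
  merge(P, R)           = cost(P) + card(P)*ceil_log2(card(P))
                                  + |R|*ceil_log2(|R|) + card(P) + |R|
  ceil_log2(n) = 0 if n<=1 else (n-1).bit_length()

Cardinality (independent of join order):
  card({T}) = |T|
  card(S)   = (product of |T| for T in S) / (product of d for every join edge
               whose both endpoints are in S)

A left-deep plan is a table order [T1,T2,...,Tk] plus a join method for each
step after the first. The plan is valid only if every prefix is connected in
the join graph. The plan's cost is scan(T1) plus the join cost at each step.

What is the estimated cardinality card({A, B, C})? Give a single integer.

4000

Tables in S: A(500), B(400), C(40)
Edges inside S: B-C(d=200), C-A(d=10)
numerator = 500 * 400 * 40 = 8000000
denominator = 200 * 10 = 2000
card(S) = 8000000 / 2000 = 4000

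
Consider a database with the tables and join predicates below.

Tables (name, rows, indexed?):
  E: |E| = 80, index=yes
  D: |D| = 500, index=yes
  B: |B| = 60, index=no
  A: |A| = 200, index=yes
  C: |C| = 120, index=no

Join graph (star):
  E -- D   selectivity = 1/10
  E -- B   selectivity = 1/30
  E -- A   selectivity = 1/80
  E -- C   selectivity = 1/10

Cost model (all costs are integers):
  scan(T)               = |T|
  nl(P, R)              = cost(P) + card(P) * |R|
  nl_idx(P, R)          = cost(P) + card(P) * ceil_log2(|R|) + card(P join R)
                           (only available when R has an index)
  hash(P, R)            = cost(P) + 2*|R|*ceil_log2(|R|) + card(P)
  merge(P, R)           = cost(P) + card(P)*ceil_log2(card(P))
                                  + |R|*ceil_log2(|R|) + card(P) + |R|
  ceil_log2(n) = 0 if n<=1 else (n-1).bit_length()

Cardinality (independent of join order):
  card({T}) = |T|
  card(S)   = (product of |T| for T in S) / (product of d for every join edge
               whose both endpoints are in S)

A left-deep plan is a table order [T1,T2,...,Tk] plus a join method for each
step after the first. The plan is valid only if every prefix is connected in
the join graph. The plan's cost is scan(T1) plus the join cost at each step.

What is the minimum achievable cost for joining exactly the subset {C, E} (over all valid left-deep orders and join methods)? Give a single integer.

1360

Selinger DP over subsets of {C,E}:
  {E}: scan cost=80, card=80
  {C}: scan cost=120, card=120
  {CE}: card=960; try (E,hash)→1360, (C,merge)→1680, (E,merge)→1720, (C,hash)→1840, (E,nl_idx)→1920, (C,nl)→9680 …(+1); best=1360 via (E,hash)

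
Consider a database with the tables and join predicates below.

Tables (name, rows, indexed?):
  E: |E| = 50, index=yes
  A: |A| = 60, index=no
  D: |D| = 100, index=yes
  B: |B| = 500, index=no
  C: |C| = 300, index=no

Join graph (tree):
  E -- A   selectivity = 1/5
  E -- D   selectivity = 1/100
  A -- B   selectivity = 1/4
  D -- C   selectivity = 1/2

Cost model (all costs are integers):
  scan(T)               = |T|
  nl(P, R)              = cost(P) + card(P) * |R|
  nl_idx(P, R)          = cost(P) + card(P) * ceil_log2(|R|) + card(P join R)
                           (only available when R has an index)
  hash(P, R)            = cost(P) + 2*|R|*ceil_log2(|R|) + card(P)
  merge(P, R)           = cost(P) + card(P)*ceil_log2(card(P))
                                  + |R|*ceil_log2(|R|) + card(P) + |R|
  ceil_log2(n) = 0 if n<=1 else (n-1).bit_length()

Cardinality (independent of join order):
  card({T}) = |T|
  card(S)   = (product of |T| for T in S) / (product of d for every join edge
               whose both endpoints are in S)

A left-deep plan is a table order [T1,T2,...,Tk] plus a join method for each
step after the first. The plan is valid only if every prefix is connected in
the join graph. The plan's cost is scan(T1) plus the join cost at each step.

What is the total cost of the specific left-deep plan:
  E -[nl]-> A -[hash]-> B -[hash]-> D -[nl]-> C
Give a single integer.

step 1: scan E: cost=50, card=50
step 2: join A via nl
    card(P join A) = 50*60/(5) = 600
    cost = 50 + 50*60 = 3050
step 3: join B via hash
    card(P join B) = 600*500/(4) = 75000
    cost = 3050 + 2*500*9 + 600 = 12650
step 4: join D via hash
    card(P join D) = 75000*100/(100) = 75000
    cost = 12650 + 2*100*7 + 75000 = 89050
step 5: join C via nl
    card(P join C) = 75000*300/(2) = 11250000
    cost = 89050 + 75000*300 = 22589050

22589050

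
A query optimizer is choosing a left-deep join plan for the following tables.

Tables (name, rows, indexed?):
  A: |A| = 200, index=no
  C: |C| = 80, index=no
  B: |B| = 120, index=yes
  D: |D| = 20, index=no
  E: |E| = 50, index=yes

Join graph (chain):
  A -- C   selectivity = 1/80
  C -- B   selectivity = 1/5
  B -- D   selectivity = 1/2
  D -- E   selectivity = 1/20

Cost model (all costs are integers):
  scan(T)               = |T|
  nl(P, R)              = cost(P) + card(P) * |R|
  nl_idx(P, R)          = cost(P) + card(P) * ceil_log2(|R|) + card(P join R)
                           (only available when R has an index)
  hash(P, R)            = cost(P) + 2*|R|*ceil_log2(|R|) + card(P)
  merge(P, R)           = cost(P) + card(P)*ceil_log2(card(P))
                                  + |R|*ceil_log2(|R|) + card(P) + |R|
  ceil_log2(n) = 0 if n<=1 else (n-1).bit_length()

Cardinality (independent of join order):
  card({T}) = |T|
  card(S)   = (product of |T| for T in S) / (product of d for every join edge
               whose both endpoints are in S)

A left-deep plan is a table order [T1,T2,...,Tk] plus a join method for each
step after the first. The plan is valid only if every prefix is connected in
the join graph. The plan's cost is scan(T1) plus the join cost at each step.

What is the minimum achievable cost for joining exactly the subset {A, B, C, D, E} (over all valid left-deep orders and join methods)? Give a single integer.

Selinger DP over subsets of {A,B,C,D,E}:
  {A}: scan cost=200, card=200
  {C}: scan cost=80, card=80
  {B}: scan cost=120, card=120
  {D}: scan cost=20, card=20
  {E}: scan cost=50, card=50
  {AC}: card=200; try (C,hash)→1520, (A,merge)→2520, (C,merge)→2640, (A,hash)→3360, (A,nl)→16080, (C,nl)→16200; best=1520 via (C,hash)
  {BC}: card=1920; try (C,hash)→1360, (B,merge)→1680, (C,merge)→1720, (B,hash)→1840, (B,nl_idx)→2560, (B,nl)→9680 …(+1); best=1360 via (C,hash)
  {BD}: card=1200; try (D,hash)→440, (B,merge)→1100, (D,merge)→1200, (B,nl_idx)→1360, (B,hash)→1720, (B,nl)→2420 …(+1); best=440 via (D,hash)
  {DE}: card=50; try (E,nl_idx)→190, (D,hash)→300, (E,merge)→490, (D,merge)→520, (E,hash)→640, (E,nl)→1020 …(+1); best=190 via (E,nl_idx)
  {ABC}: card=4800; try (B,hash)→3400, (B,merge)→4280, (A,hash)→6480, (B,nl_idx)→7720, (B,nl)→25520, (A,merge)→26200 …(+1); best=3400 via (B,hash)
  {BCD}: card=19200; try (C,hash)→2760, (D,hash)→3480, (C,merge)→15480, (D,merge)→24520, (D,nl)→39760, (C,nl)→96440; best=2760 via (C,hash)
  {BDE}: card=3000; try (B,merge)→1500, (B,hash)→1920, (E,hash)→2240, (B,nl_idx)→3540, (B,nl)→6190, (E,nl_idx)→10640 …(+2); best=1500 via (B,merge)
  {ABCD}: card=48000; try (D,hash)→8400, (A,hash)→25160, (D,merge)→70720, (D,nl)→99400, (A,merge)→311760, (A,nl)→3842760; best=8400 via (D,hash)
  {BCDE}: card=48000; try (C,hash)→5620, (E,hash)→22560, (C,merge)→41140, (E,nl_idx)→165960, (C,nl)→241500, (E,merge)→310310 …(+1); best=5620 via (C,hash)
  {ABCDE}: card=120000; try (A,hash)→56820, (E,hash)→57000, (E,nl_idx)→416400, (A,merge)→823420, (E,merge)→824750, (E,nl)→2408400 …(+1); best=56820 via (A,hash)

56820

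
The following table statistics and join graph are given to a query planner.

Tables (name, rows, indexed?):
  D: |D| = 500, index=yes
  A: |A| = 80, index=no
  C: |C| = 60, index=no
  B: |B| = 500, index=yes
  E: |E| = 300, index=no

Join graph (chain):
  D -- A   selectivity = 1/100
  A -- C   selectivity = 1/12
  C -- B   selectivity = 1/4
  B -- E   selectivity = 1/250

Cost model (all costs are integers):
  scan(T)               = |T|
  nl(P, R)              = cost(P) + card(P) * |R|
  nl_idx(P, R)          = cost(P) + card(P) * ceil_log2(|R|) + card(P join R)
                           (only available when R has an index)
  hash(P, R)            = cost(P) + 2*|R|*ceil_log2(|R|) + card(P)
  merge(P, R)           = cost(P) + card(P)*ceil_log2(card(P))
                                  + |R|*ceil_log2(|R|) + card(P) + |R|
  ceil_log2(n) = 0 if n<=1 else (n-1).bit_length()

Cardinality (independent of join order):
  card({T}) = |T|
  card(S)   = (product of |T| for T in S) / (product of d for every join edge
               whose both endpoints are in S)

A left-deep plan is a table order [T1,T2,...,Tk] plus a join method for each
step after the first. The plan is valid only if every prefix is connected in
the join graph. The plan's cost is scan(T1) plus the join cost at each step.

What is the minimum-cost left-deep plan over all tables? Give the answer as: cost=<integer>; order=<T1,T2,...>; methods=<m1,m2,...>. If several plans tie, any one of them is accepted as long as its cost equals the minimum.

cost=84040; order=E,B,C,A,D; methods=nl_idx,hash,hash,hash

Selinger DP (subsets sized 1..n):
  {D}: scan cost=500, card=500
  {A}: scan cost=80, card=80
  {C}: scan cost=60, card=60
  {B}: scan cost=500, card=500
  {E}: scan cost=300, card=300
  {AD}: card=400; try (D,nl_idx)→1200, (A,hash)→2120, (D,merge)→5720, (A,merge)→6140, (D,hash)→9160, (D,nl)→40080 …(+1); best=1200 via (D,nl_idx)
  {AC}: card=400; try (C,hash)→880, (A,merge)→1120, (C,merge)→1140, (A,hash)→1240, (A,nl)→4860, (C,nl)→4880; best=880 via (C,hash)
  {BC}: card=7500; try (C,hash)→1720, (B,merge)→5480, (C,merge)→5920, (B,nl_idx)→8100, (B,hash)→9120, (B,nl)→30060 …(+1); best=1720 via (C,hash)
  {BE}: card=600; try (B,nl_idx)→3600, (E,hash)→6400, (B,merge)→8300, (E,merge)→8500, (B,hash)→9600, (B,nl)→150300 …(+1); best=3600 via (B,nl_idx)
  {ACD}: card=2000; try (C,hash)→2320, (C,merge)→5620, (D,nl_idx)→6480, (D,merge)→9880, (D,hash)→10280, (C,nl)→25200 …(+1); best=2320 via (C,hash)
  {ABC}: card=50000; try (B,merge)→9880, (B,hash)→10280, (A,hash)→10340, (B,nl_idx)→54480, (A,merge)→107360, (B,nl)→200880 …(+1); best=9880 via (B,merge)
  {BCE}: card=9000; try (C,hash)→4920, (C,merge)→10620, (E,hash)→14620, (C,nl)→39600, (E,merge)→109720, (E,nl)→2251720; best=4920 via (C,hash)
  {ABCD}: card=250000; try (B,hash)→13320, (B,merge)→31320, (D,hash)→68880, (B,nl_idx)→270320, (D,nl_idx)→709880, (D,merge)→864880 …(+2); best=13320 via (B,hash)
  {ABCE}: card=60000; try (A,hash)→15040, (E,hash)→65280, (A,merge)→140560, (A,nl)→724920, (E,merge)→862880, (E,nl)→15009880; best=15040 via (A,hash)
  {ABCDE}: card=300000; try (D,hash)→84040, (E,hash)→268720, (D,nl_idx)→855040, (D,merge)→1040040, (E,merge)→4766320, (D,nl)→30015040 …(+1); best=84040 via (D,hash)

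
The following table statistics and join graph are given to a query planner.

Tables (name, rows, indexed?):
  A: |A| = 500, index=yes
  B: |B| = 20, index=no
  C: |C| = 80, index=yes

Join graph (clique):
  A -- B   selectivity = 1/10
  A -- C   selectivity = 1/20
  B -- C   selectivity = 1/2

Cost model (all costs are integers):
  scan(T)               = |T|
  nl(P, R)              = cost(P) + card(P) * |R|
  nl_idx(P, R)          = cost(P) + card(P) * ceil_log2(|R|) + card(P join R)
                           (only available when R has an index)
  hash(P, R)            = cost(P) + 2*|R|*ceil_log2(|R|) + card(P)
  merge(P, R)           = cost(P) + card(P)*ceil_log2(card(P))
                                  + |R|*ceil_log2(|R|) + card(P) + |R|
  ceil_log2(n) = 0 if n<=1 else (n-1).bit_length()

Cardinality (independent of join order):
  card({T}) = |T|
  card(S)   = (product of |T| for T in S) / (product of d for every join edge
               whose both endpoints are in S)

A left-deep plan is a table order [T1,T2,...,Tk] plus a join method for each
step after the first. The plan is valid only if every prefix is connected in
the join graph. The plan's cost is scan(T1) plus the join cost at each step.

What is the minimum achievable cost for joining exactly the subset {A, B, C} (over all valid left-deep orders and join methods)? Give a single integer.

Selinger DP over subsets of {A,B,C}:
  {A}: scan cost=500, card=500
  {B}: scan cost=20, card=20
  {C}: scan cost=80, card=80
  {AB}: card=1000; try (B,hash)→1200, (A,nl_idx)→1200, (A,merge)→5140, (B,merge)→5620, (A,hash)→9040, (A,nl)→10020 …(+1); best=1200 via (B,hash)
  {AC}: card=2000; try (C,hash)→2120, (A,nl_idx)→2800, (A,merge)→5720, (C,nl_idx)→6000, (C,merge)→6140, (A,hash)→9160 …(+2); best=2120 via (C,hash)
  {BC}: card=800; try (B,hash)→360, (C,merge)→780, (B,merge)→840, (C,nl_idx)→960, (C,hash)→1160, (C,nl)→1620 …(+1); best=360 via (B,hash)
  {ABC}: card=2000; try (C,hash)→3320, (B,hash)→4320, (A,nl_idx)→9560, (A,hash)→10160, (C,nl_idx)→10200, (C,merge)→12840 …(+5); best=3320 via (C,hash)

3320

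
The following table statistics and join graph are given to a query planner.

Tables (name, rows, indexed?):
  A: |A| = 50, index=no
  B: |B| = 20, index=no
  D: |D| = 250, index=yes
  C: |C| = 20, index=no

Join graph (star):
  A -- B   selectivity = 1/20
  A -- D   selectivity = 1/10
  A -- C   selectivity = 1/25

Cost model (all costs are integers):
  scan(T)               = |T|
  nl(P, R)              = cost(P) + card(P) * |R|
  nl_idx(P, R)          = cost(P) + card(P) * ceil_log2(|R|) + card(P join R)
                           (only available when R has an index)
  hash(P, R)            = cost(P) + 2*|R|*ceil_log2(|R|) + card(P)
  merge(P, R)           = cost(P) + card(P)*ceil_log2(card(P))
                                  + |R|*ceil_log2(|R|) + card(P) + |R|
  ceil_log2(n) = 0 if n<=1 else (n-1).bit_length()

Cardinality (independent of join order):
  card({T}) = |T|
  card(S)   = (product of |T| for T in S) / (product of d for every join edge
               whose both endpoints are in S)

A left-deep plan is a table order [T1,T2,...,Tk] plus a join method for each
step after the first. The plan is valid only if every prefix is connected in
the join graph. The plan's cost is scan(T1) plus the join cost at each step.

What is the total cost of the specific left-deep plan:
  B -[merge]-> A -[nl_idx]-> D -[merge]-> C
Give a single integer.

17260

step 1: scan B: cost=20, card=20
step 2: join A via merge
    card(P join A) = 20*50/(20) = 50
    cost = 20 + 20*5 + 50*6 + 20 + 50 = 490
step 3: join D via nl_idx
    card(P join D) = 50*250/(10) = 1250
    cost = 490 + 50*8 + 1250 = 2140
step 4: join C via merge
    card(P join C) = 1250*20/(25) = 1000
    cost = 2140 + 1250*11 + 20*5 + 1250 + 20 = 17260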